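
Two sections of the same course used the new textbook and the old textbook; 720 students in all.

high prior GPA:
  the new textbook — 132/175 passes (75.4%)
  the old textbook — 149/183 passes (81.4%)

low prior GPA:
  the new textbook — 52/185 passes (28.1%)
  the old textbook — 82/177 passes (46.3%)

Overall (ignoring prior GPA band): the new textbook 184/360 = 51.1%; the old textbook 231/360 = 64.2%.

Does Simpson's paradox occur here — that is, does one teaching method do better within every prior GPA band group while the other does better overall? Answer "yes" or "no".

Within each prior GPA band level (high prior GPA 75.4% vs 81.4%; low prior GPA 28.1% vs 46.3%), the old textbook has the higher rate every time. Pooled: 51.1% vs 64.2% — the old textbook has the higher rate overall. They agree.

no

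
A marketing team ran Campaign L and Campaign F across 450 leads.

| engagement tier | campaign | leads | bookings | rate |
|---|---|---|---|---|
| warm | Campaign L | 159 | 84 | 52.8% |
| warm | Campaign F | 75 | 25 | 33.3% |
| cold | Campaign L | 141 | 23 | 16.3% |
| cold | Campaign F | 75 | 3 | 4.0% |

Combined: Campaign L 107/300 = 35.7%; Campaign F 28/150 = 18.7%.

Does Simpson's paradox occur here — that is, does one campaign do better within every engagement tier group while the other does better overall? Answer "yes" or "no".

no

Within each engagement tier level (warm 52.8% vs 33.3%; cold 16.3% vs 4.0%), Campaign L has the higher rate every time. Pooled: 35.7% vs 18.7% — Campaign L has the higher rate overall. They agree.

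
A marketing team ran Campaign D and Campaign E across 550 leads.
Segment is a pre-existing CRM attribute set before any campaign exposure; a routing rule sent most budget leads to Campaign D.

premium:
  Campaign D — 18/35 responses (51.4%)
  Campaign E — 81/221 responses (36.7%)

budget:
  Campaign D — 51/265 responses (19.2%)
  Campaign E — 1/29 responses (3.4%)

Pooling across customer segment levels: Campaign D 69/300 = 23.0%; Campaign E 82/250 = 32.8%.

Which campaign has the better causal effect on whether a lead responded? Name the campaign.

Campaign D

Customer segment satisfies the back-door criterion: it is not a descendant of the campaign, and it blocks the spurious path from campaign to outcome. Adjusting for it (i.e., using the within-customer segment rates) gives the causal effect.
Within each level — premium: 51.4% vs 36.7%; budget: 19.2% vs 3.4% — Campaign D is higher every time.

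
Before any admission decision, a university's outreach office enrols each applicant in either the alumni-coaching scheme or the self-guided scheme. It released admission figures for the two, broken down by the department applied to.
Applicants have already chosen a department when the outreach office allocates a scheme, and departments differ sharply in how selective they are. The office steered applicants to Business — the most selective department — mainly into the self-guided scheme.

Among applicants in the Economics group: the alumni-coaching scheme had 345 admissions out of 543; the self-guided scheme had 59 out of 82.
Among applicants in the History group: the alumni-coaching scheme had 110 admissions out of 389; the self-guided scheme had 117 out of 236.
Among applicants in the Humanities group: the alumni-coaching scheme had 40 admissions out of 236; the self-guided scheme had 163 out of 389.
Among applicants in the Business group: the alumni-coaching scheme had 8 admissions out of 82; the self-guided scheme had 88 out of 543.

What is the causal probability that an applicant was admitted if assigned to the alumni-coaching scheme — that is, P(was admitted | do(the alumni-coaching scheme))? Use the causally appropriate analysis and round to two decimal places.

Here department is a common cause — it drives both which outreach scheme a case falls under and the outcome. The crude comparison mixes populations; the stratum-specific rates are the causally relevant ones.
Standardising the alumni-coaching scheme to the population department mix: 0.250·345/543 + 0.250·110/389 + 0.250·40/236 + 0.250·8/82 = 0.296.

0.30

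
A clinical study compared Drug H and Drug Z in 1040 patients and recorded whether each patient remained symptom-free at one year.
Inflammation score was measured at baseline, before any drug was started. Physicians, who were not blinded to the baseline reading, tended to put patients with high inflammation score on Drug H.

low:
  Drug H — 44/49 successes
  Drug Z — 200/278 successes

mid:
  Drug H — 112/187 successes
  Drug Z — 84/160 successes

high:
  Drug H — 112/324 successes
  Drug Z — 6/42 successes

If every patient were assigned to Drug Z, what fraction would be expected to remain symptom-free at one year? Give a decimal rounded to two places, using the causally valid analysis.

0.45

Drug H is higher inside every inflammation score stratum but Drug Z is higher in aggregate. Whether to stratify depends on how inflammation score relates to the drug.
The imbalance in inflammation score arose from how patients were allocated, not from anything the drug did; and inflammation score independently affects the outcome. The pooled gap is confounded — condition on inflammation score.
Standardising Drug Z to the population inflammation score mix: 0.314·200/278 + 0.334·84/160 + 0.352·6/42 = 0.452.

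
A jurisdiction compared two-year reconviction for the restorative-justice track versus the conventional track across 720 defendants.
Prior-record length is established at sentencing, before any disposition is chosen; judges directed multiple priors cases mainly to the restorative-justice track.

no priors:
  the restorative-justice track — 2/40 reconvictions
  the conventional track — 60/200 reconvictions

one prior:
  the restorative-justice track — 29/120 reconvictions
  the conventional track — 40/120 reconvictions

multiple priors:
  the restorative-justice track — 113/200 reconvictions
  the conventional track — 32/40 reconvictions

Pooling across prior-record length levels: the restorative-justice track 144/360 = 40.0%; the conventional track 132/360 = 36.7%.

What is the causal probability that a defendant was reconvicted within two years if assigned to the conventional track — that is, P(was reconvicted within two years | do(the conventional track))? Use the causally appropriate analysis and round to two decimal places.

The prior-record length-specific comparison favours the restorative-justice track throughout, but the pooled figures favour the conventional track. The question is whether to condition on prior-record length.
Here prior-record length is a common cause — it drives both which disposition a case falls under and the outcome. The crude comparison mixes populations; the stratum-specific rates are the causally relevant ones.
Standardising the conventional track to the population prior-record length mix: 0.333·60/200 + 0.333·40/120 + 0.333·32/40 = 0.478.

0.48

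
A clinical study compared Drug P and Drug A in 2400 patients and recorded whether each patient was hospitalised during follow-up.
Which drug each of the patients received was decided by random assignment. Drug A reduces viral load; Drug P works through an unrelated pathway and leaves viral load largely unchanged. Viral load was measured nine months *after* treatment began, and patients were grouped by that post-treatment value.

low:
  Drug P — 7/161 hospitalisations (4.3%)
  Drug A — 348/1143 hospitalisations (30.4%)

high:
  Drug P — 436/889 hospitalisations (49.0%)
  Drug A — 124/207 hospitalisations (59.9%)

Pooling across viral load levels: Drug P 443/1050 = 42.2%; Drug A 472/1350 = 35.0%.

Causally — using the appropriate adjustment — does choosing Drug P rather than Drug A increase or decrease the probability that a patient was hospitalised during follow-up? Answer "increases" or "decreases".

Within every viral load level Drug P has the lower rate, yet pooled Drug A does — Simpson's reversal.
Viral load here is a post-treatment variable shaped by the drug; conditioning on it would introduce bias rather than remove it. The overall comparison is the causal one.
Pooled: Drug P 42.2% vs Drug A 35.0%; Drug A is lower overall.

increases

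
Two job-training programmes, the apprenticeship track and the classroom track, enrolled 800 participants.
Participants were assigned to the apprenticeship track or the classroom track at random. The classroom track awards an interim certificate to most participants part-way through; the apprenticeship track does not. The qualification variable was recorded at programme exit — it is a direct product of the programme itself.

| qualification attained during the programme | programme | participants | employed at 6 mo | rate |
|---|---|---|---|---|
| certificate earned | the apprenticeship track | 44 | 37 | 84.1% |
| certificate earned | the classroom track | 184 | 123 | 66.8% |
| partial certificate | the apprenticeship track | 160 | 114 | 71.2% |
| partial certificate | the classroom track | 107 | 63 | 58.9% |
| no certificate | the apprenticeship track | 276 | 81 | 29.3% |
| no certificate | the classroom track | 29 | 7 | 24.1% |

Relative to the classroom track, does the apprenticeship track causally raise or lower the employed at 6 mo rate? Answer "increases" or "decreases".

decreases

Stratifying would compare programmes among participants the programmes themselves sorted into qualification attained during the programme groups — a form of selection on an intermediate. The unconditioned pooled rates give the total causal effect.
Pooled: the apprenticeship track 48.3% vs the classroom track 60.3%; the classroom track is higher overall.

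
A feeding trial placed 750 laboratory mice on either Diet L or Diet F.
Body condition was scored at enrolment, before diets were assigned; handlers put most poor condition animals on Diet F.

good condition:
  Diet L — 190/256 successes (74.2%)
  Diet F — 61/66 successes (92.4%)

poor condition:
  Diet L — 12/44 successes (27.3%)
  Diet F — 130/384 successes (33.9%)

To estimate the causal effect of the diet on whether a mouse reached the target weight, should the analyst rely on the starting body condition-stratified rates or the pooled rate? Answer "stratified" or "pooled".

Diet F is higher inside every starting body condition stratum but Diet L is higher in aggregate. Whether to stratify depends on how starting body condition relates to the diet.
Starting body condition satisfies the back-door criterion: it is not a descendant of the diet, and it blocks the spurious path from diet to outcome. Adjusting for it (i.e., using the within-starting body condition rates) gives the causal effect.
Within each level — good condition: 74.2% vs 92.4%; poor condition: 27.3% vs 33.9% — Diet F is higher every time.

stratified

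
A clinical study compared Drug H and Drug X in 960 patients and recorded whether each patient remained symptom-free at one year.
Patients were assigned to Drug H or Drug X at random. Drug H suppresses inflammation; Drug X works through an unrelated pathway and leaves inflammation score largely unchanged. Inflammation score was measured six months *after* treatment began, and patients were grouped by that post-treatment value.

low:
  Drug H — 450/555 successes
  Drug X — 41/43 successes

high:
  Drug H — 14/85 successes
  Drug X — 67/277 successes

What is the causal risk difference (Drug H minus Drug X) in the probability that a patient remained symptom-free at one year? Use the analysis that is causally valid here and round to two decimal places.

Inflammation score is downstream of the drug. One should not condition on a consequence of treatment, so the overall rates are the right comparison.
The causal difference is the pooled difference: 0.725 − 0.338 = +0.388.

+0.39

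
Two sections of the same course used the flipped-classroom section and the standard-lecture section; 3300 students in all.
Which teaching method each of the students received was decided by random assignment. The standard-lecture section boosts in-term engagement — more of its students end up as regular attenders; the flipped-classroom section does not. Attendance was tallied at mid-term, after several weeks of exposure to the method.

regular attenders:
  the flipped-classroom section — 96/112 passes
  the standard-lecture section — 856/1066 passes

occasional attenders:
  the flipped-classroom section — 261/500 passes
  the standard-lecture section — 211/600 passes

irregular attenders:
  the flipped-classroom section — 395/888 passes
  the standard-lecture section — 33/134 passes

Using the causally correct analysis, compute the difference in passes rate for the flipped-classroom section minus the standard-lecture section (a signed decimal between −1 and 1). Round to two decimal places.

-0.11

Mid-term attendance is downstream of the teaching method. One should not condition on a consequence of treatment, so the overall rates are the right comparison.
The causal difference is the pooled difference: 0.501 − 0.611 = -0.110.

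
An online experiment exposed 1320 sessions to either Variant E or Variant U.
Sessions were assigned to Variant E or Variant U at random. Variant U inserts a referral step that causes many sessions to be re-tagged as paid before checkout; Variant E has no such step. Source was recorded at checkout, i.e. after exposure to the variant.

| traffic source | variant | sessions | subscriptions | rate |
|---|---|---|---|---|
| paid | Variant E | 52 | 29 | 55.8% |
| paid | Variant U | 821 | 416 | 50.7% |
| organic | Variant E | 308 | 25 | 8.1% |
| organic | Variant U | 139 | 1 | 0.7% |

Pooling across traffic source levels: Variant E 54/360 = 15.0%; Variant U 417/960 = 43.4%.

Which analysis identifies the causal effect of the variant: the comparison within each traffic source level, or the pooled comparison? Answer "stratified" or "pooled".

Traffic source here is a post-treatment variable shaped by the variant; conditioning on it would introduce bias rather than remove it. The overall comparison is the causal one.
Pooled: Variant E 15.0% vs Variant U 43.4%; Variant U is higher overall.

pooled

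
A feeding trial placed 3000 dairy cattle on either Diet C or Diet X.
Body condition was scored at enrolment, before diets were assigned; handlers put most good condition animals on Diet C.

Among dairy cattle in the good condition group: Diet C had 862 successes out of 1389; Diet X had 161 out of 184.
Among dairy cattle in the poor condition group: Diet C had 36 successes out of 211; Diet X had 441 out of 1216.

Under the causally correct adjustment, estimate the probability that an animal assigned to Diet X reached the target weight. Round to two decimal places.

Starting body condition is set before the diet has any effect — it is not caused by the diet — and it independently drives the outcome. That makes it a confounder, so the causal comparison is within starting body condition levels.
Standardising Diet X to the population starting body condition mix: 0.524·161/184 + 0.476·441/1216 = 0.631.

0.63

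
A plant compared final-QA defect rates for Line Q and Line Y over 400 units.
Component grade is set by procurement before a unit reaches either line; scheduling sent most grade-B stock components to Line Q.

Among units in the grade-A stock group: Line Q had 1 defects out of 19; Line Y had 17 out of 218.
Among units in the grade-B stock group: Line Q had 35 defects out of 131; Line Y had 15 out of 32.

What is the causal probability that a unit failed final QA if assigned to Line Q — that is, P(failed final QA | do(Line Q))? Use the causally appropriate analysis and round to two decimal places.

0.14

Line Q is lower inside every component grade stratum but Line Y is lower in aggregate. Whether to stratify depends on how component grade relates to the line.
Since component grade is a pre-existing factor (not a product of the line) and it affects the outcome on its own, it is a confounder. The stratified rates, not the pooled rate, identify the causal effect.
Standardising Line Q to the population component grade mix: 0.593·1/19 + 0.407·35/131 = 0.140.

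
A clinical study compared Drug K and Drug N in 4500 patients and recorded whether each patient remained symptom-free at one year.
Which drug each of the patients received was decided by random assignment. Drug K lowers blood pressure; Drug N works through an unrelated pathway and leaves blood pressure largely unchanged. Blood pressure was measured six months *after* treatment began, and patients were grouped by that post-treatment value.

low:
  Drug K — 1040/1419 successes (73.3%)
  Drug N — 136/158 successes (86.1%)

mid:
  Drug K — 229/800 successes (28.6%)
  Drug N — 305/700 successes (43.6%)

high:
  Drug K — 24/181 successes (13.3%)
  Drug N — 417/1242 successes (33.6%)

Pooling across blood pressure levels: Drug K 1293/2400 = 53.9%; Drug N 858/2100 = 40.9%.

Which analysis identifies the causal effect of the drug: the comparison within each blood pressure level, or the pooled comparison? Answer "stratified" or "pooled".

pooled

Blood pressure here is a post-treatment variable shaped by the drug; conditioning on it would introduce bias rather than remove it. The overall comparison is the causal one.
Pooled: Drug K 53.9% vs Drug N 40.9%; Drug K is higher overall.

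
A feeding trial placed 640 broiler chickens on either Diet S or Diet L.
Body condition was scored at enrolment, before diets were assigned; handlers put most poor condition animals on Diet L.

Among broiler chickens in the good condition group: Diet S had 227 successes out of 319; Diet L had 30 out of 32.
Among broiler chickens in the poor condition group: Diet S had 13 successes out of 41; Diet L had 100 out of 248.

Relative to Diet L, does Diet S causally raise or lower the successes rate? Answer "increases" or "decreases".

The stratified and pooled comparisons disagree (Diet L wins within each starting body condition; Diet S wins overall), so the answer turns on the causal role of starting body condition.
Starting body condition is set before the diet has any effect — it is not caused by the diet — and it independently drives the outcome. That makes it a confounder, so the causal comparison is within starting body condition levels.
Within each level — good condition: 71.2% vs 93.8%; poor condition: 31.7% vs 40.3% — Diet L is higher every time.

decreases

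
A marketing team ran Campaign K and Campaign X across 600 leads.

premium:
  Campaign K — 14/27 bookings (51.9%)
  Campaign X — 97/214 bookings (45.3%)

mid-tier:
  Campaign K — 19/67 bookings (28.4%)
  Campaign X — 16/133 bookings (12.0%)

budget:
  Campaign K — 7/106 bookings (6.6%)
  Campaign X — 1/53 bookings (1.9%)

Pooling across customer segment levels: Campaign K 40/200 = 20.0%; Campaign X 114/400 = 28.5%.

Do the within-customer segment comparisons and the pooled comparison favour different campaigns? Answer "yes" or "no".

Within each customer segment level (premium 51.9% vs 45.3%; mid-tier 28.4% vs 12.0%; budget 6.6% vs 1.9%), Campaign K has the higher rate every time. Pooled: 20.0% vs 28.5% — Campaign X has the higher rate overall. The two comparisons disagree.

yes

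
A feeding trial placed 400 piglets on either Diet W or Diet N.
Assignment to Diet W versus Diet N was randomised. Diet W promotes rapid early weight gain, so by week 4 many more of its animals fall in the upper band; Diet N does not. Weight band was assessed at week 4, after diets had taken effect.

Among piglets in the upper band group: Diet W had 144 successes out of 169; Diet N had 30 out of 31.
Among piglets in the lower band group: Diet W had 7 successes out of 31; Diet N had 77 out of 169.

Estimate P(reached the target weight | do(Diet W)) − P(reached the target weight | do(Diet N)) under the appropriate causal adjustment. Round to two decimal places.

The distribution of week-4 weight band is itself part of what the diet does — it is an intermediate outcome. Holding it fixed would remove that part of the effect; the total effect is the pooled difference.
The causal difference is the pooled difference: 0.755 − 0.535 = +0.220.

+0.22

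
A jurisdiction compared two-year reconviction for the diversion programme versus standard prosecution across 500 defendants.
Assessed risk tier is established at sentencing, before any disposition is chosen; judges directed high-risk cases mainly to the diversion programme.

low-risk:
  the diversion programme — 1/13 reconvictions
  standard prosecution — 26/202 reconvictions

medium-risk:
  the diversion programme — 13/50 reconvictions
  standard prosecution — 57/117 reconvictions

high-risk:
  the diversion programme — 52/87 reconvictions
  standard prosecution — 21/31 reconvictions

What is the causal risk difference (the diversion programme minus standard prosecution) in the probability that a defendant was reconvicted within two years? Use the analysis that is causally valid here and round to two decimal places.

-0.12

Assessed risk tier satisfies the back-door criterion: it is not a descendant of the disposition, and it blocks the spurious path from disposition to outcome. Adjusting for it (i.e., using the within-assessed risk tier rates) gives the causal effect.
Adjusting over the population distribution of assessed risk tier: 0.430·(0.077−0.129) + 0.334·(0.260−0.487) + 0.236·(0.598−0.677) = -0.117.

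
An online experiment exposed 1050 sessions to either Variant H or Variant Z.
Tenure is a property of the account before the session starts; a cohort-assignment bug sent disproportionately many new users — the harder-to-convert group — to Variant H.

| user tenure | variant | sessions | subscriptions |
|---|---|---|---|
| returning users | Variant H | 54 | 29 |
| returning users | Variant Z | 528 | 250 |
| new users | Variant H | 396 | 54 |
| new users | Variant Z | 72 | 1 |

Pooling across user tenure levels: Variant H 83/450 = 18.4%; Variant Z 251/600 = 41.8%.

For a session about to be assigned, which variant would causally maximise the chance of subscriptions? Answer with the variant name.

Variant H is higher inside every user tenure stratum but Variant Z is higher in aggregate. Whether to stratify depends on how user tenure relates to the variant.
Since user tenure is a pre-existing factor (not a product of the variant) and it affects the outcome on its own, it is a confounder. The stratified rates, not the pooled rate, identify the causal effect.
Within each level — returning users: 53.7% vs 47.3%; new users: 13.6% vs 1.4% — Variant H is higher every time.

Variant H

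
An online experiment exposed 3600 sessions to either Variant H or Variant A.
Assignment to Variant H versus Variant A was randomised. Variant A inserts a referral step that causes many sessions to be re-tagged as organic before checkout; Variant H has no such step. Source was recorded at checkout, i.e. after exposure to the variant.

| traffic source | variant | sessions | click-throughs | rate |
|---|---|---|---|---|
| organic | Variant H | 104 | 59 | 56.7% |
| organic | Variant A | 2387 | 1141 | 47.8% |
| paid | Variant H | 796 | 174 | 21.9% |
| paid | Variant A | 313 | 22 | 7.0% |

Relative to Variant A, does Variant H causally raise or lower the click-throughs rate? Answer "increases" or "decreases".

The stratified and pooled comparisons disagree (Variant H wins within each traffic source; Variant A wins overall), so the answer turns on the causal role of traffic source.
Traffic source here is a post-treatment variable shaped by the variant; conditioning on it would introduce bias rather than remove it. The overall comparison is the causal one.
Pooled: Variant H 25.9% vs Variant A 43.1%; Variant A is higher overall.

decreases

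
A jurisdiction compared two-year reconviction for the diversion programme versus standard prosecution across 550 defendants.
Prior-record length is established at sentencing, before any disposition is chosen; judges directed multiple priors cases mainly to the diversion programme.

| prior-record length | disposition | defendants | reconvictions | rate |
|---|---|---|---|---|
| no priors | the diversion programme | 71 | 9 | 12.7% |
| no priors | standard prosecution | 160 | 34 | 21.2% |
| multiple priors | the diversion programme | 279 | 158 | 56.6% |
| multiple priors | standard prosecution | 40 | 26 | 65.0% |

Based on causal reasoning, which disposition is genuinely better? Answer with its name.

Prior-record length satisfies the back-door criterion: it is not a descendant of the disposition, and it blocks the spurious path from disposition to outcome. Adjusting for it (i.e., using the within-prior-record length rates) gives the causal effect.
Within each level — no priors: 12.7% vs 21.2%; multiple priors: 56.6% vs 65.0% — the diversion programme is lower every time.

the diversion programme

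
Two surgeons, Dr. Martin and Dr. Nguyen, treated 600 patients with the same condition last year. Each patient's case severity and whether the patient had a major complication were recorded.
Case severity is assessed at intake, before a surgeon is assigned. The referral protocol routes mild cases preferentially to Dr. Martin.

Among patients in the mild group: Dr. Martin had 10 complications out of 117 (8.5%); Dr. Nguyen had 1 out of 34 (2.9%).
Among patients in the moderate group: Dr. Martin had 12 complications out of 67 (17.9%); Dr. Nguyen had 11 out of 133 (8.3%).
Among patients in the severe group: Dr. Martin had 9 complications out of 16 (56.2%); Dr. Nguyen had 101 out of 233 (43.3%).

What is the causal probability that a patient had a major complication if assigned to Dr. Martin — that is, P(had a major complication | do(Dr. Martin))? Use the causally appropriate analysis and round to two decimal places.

0.31

The imbalance in case severity arose from how patients were allocated, not from anything the surgeon did; and case severity independently affects the outcome. The pooled gap is confounded — condition on case severity.
Standardising Dr. Martin to the population case severity mix: 0.252·10/117 + 0.333·12/67 + 0.415·9/16 = 0.315.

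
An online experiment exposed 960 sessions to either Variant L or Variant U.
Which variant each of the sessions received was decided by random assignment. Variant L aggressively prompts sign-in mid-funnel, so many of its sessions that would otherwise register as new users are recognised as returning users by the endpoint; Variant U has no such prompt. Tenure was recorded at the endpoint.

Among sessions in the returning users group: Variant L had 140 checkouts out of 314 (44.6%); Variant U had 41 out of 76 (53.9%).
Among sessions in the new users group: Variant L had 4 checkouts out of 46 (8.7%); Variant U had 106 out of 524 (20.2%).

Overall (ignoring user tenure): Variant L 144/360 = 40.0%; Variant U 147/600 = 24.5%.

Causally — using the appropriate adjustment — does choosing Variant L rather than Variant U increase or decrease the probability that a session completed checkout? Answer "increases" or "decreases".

increases

The distribution of user tenure is itself part of what the variant does — it is an intermediate outcome. Holding it fixed would remove that part of the effect; the total effect is the pooled difference.
Pooled: Variant L 40.0% vs Variant U 24.5%; Variant L is higher overall.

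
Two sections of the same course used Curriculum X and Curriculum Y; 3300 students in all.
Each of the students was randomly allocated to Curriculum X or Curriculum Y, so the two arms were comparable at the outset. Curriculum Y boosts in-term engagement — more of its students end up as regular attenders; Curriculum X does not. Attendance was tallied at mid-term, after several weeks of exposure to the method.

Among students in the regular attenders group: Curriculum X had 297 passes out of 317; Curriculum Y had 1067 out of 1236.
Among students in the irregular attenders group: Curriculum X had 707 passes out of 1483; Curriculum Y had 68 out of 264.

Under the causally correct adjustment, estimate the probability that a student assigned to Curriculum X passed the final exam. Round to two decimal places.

0.56

Mid-term attendance is downstream of the teaching method. One should not condition on a consequence of treatment, so the overall rates are the right comparison.
So P(outcome | do(Curriculum X)) is just the pooled rate for Curriculum X: 1004/1800 = 0.558.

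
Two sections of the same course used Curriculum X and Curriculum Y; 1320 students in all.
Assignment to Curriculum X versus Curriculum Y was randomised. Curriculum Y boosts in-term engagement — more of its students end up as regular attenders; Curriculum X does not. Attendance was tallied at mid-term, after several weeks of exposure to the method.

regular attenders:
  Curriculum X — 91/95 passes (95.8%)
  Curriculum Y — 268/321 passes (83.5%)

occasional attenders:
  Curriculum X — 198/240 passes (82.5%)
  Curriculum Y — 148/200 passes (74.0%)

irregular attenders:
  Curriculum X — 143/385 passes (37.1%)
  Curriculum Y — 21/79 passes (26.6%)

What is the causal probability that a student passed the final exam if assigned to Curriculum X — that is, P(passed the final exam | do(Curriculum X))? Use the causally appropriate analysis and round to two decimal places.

The mid-term attendance-specific comparison favours Curriculum X throughout, but the pooled figures favour Curriculum Y. The question is whether to condition on mid-term attendance.
Mid-term attendance is recorded after the teaching method and is itself shifted by it — it sits on the causal path from teaching method to outcome. Conditioning on a mediator would strip out part of the effect we want; the pooled comparison gives the total causal effect.
So P(outcome | do(Curriculum X)) is just the pooled rate for Curriculum X: 432/720 = 0.600.

0.60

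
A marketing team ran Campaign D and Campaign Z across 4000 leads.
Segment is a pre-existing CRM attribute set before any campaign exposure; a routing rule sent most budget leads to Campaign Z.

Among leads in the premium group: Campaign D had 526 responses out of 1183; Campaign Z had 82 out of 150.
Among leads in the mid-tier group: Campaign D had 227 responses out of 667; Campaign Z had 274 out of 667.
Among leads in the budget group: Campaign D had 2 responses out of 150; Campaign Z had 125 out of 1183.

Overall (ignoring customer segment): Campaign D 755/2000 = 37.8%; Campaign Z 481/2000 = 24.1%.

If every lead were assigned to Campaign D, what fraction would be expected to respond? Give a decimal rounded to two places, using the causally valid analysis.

The stratified and pooled comparisons disagree (Campaign Z wins within each customer segment; Campaign D wins overall), so the answer turns on the causal role of customer segment.
Customer segment is set before the campaign has any effect — it is not caused by the campaign — and it independently drives the outcome. That makes it a confounder, so the causal comparison is within customer segment levels.
Standardising Campaign D to the population customer segment mix: 0.333·526/1183 + 0.334·227/667 + 0.333·2/150 = 0.266.

0.27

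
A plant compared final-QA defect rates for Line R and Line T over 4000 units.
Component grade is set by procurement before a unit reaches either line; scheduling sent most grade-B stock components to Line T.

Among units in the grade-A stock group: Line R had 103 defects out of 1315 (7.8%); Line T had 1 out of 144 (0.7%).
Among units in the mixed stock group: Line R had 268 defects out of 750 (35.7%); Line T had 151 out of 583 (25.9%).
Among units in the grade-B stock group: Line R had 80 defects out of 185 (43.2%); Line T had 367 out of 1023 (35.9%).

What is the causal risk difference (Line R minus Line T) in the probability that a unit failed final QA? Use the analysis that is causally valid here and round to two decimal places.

+0.08

Within every component grade level Line T has the lower rate, yet pooled Line R does — Simpson's reversal.
Component grade is set before the line has any effect — it is not caused by the line — and it independently drives the outcome. That makes it a confounder, so the causal comparison is within component grade levels.
Adjusting over the population distribution of component grade: 0.365·(0.078−0.007) + 0.333·(0.357−0.259) + 0.302·(0.432−0.359) = +0.081.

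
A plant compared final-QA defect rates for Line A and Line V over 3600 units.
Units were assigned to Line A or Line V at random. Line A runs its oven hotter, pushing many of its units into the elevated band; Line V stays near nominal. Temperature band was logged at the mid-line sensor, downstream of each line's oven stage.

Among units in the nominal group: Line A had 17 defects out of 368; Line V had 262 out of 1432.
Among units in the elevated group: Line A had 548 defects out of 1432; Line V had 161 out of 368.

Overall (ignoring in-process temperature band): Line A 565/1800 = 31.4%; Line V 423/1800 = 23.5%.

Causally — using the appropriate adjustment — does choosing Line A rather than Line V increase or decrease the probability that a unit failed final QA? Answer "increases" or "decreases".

increases

Within every in-process temperature band level Line A has the lower rate, yet pooled Line V does — Simpson's reversal.
In-process temperature band lies on the pathway line → in-process temperature band → outcome, so adjusting for it blocks the indirect effect. For the total causal effect of line, use the unadjusted pooled rates.
Pooled: Line A 31.4% vs Line V 23.5%; Line V is lower overall.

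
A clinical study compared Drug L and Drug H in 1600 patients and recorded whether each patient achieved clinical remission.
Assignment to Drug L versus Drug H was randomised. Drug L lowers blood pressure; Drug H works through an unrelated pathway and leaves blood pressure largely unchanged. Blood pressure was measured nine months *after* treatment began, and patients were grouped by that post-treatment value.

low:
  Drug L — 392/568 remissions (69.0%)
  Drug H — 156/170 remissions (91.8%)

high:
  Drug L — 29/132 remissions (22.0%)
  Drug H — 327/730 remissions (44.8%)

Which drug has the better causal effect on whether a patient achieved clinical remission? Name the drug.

Stratifying would compare drugs among patients the drugs themselves sorted into blood pressure groups — a form of selection on an intermediate. The unconditioned pooled rates give the total causal effect.
Pooled: Drug L 60.1% vs Drug H 53.7%; Drug L is higher overall.

Drug L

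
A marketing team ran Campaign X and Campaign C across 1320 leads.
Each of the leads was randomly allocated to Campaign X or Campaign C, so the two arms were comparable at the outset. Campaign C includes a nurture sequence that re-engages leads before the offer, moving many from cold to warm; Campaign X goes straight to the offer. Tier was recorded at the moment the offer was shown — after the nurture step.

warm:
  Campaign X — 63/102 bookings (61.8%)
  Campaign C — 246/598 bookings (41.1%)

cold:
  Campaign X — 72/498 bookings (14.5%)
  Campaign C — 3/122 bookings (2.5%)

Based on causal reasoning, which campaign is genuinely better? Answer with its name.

Campaign X is higher inside every engagement tier stratum but Campaign C is higher in aggregate. Whether to stratify depends on how engagement tier relates to the campaign.
The distribution of engagement tier is itself part of what the campaign does — it is an intermediate outcome. Holding it fixed would remove that part of the effect; the total effect is the pooled difference.
Pooled: Campaign X 22.5% vs Campaign C 34.6%; Campaign C is higher overall.

Campaign C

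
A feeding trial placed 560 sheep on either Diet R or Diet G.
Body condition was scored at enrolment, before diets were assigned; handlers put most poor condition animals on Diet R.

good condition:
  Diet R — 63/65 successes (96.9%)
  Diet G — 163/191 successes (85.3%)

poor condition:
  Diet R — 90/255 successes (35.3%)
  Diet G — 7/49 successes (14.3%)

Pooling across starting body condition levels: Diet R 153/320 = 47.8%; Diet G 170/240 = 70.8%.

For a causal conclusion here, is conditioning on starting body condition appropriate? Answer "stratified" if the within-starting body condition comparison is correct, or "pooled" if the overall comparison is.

stratified

Nothing the diet does changes starting body condition; the imbalance is an allocation artefact. With starting body condition also predicting the outcome, the pooled figure is confounded, and the within-stratum comparison is the causal one.
Within each level — good condition: 96.9% vs 85.3%; poor condition: 35.3% vs 14.3% — Diet R is higher every time.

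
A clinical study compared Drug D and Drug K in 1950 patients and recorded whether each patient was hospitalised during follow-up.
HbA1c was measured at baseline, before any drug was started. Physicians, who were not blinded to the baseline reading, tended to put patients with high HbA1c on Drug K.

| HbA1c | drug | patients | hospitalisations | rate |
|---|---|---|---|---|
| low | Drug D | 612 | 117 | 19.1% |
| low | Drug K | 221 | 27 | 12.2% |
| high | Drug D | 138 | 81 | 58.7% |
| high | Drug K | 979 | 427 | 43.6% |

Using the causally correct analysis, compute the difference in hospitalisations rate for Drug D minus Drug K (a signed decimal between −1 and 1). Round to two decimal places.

+0.12

Within every HbA1c level Drug K has the lower rate, yet pooled Drug D does — Simpson's reversal.
Here HbA1c is a common cause — it drives both which drug a case falls under and the outcome. The crude comparison mixes populations; the stratum-specific rates are the causally relevant ones.
Adjusting over the population distribution of HbA1c: 0.427·(0.191−0.122) + 0.573·(0.587−0.436) = +0.116.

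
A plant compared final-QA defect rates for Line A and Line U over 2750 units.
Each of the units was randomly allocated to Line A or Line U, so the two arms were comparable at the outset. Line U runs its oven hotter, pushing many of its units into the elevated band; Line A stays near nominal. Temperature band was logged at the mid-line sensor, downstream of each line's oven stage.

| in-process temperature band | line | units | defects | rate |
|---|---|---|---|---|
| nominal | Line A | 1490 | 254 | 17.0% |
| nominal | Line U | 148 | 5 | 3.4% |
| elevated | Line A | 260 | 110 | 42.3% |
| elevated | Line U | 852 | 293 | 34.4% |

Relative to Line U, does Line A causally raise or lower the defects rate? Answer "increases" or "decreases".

decreases

Within every in-process temperature band level Line U has the lower rate, yet pooled Line A does — Simpson's reversal.
The distribution of in-process temperature band is itself part of what the line does — it is an intermediate outcome. Holding it fixed would remove that part of the effect; the total effect is the pooled difference.
Pooled: Line A 20.8% vs Line U 29.8%; Line A is lower overall.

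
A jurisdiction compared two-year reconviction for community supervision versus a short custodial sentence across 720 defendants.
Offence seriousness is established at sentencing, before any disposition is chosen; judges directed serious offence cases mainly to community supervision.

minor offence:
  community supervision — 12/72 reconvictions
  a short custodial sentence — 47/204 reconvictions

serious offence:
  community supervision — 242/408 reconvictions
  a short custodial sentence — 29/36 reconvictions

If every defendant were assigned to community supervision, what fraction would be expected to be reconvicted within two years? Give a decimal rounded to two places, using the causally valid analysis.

The imbalance in offence seriousness arose from how defendants were allocated, not from anything the disposition did; and offence seriousness independently affects the outcome. The pooled gap is confounded — condition on offence seriousness.
Standardising community supervision to the population offence seriousness mix: 0.383·12/72 + 0.617·242/408 = 0.430.

0.43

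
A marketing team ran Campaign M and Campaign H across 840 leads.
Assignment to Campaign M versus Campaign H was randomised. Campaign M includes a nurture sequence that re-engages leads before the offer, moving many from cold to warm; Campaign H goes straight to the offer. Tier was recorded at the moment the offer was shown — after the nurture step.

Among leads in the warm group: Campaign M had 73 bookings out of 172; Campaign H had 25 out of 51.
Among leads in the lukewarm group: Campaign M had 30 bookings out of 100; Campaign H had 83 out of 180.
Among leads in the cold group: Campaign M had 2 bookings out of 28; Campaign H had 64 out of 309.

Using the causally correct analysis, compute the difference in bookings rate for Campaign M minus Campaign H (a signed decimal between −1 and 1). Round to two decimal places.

Engagement tier is downstream of the campaign. One should not condition on a consequence of treatment, so the overall rates are the right comparison.
The causal difference is the pooled difference: 0.350 − 0.319 = +0.031.

+0.03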